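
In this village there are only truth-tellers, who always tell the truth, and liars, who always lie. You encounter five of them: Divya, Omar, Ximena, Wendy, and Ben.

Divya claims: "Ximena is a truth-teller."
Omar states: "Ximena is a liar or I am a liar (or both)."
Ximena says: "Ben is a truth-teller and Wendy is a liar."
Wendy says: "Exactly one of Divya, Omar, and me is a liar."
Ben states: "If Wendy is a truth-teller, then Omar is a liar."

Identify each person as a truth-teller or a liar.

Divya: liar, Omar: truth-teller, Ximena: liar, Wendy: truth-teller, Ben: liar

Consider Divya. Suppose Divya is a truth-teller.
Then no assignment of the remaining roles makes every statement match its speaker's type — contradiction.
So Divya is a liar.
Consider Omar. Suppose Omar is a liar.
Then Omar's own statement would have to be false, but it can't be — contradiction.
So Omar is a truth-teller.
Consider Ximena. Suppose Ximena is a truth-teller.
Then Divya's statement comes out true, contradicting Divya being a liar.
So Ximena is a liar.
Consider Wendy. Suppose Wendy is a liar.
Then no assignment of the remaining roles makes every statement match its speaker's type — contradiction.
So Wendy is a truth-teller.
With that fixed, Ben's statement is false, so Ben is a liar.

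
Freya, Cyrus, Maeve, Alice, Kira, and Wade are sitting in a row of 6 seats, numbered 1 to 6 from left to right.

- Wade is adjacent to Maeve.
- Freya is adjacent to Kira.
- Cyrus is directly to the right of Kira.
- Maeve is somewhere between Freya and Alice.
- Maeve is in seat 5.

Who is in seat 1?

Freya

With clues 1–3, Cyrus and Kira are ruled out for seat 1.
With clues 1–4, Maeve and Wade are ruled out for seat 1.
With clues 1–5, Alice is ruled out for seat 1.
So seat 1 is Freya.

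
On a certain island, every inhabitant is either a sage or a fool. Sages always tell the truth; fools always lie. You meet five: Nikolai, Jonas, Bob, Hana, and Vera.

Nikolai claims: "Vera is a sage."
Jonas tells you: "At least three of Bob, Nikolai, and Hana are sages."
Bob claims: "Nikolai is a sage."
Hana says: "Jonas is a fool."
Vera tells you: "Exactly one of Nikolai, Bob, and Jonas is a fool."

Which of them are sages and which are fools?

Nikolai: fool, Jonas: fool, Bob: fool, Hana: sage, Vera: fool

Consider Nikolai. Suppose Nikolai is a sage.
Then no assignment of the remaining roles makes every statement match its speaker's type — contradiction.
So Nikolai is a fool.
With that fixed, Jonas's statement is false, so Jonas is a fool.
With that fixed, Bob's statement is false, so Bob is a fool.
With that fixed, Hana's statement is true, so Hana is a sage.
With that fixed, Vera's statement is false, so Vera is a fool.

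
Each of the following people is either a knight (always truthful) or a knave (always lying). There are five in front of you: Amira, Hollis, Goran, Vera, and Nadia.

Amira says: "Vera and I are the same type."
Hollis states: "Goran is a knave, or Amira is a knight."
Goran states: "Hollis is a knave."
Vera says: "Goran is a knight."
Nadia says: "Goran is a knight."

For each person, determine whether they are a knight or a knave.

Amira: knave, Hollis: knave, Goran: knight, Vera: knight, Nadia: knight

Consider Amira. Suppose Amira is a knight.
Then no assignment of the remaining roles makes every statement match its speaker's type — contradiction.
So Amira is a knave.
Consider Hollis. Suppose Hollis is a knight.
Then no assignment of the remaining roles makes every statement match its speaker's type — contradiction.
So Hollis is a knave.
With that fixed, Goran's statement is true, so Goran is a knight.
With that fixed, Vera's statement is true, so Vera is a knight.
With that fixed, Nadia's statement is true, so Nadia is a knight.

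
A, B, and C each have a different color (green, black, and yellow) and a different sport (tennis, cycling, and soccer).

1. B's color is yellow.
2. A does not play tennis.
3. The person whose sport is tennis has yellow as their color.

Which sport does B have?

tennis

With clues 1–3, cycling and soccer are impossible for B's sport.
That leaves tennis.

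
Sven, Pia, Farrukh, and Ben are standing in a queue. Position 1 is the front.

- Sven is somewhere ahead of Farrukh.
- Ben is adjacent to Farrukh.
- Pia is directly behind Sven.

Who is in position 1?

With clue 1, Farrukh is ruled out for position 1.
With clues 1–2, Ben is ruled out for position 1.
With clues 1–3, Pia is ruled out for position 1.
So position 1 is Sven.

Sven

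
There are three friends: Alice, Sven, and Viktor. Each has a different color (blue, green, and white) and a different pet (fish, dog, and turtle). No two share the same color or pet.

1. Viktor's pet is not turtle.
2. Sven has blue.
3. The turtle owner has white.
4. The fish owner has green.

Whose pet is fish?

Viktor

With clues 1–3, Alice is impossible for the one with pet fish.
With clues 1–4, Sven is impossible for the one with pet fish.
That leaves Viktor.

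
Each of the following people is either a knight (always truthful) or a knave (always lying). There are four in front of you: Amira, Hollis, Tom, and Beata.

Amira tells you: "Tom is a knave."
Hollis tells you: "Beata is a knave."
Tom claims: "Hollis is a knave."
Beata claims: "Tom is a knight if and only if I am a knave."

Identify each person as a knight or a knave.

Amira: knight, Hollis: knight, Tom: knave, Beata: knave

Consider Amira. Suppose Amira is a knave.
Then no assignment of the remaining roles makes every statement match its speaker's type — contradiction.
So Amira is a knight.
Consider Hollis. Suppose Hollis is a knave.
Then no assignment of the remaining roles makes every statement match its speaker's type — contradiction.
So Hollis is a knight.
With that fixed, Tom's statement is false, so Tom is a knave.
Consider Beata. Suppose Beata is a knight.
Then Hollis's statement comes out false, contradicting Hollis being a knight.
So Beata is a knave.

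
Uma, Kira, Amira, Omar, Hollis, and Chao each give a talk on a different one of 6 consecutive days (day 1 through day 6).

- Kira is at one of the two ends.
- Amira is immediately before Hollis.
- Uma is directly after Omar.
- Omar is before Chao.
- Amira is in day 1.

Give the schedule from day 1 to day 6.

From clue 1: Kira is in {1,6}.
From clues 1–5: Amira → day 1, Hollis → day 2, Omar → day 3, Uma → day 4, Chao → day 5, Kira → day 6.

Amira, Hollis, Omar, Uma, Chao, Kira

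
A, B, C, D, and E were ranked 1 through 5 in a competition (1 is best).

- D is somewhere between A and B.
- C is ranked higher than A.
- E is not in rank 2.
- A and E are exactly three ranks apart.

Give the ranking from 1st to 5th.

C, A, D, B, E

From clue 1: D is in {2,3,4}.
From clues 1–4: C → rank 1, A → rank 2, D → rank 3, B → rank 4, E → rank 5.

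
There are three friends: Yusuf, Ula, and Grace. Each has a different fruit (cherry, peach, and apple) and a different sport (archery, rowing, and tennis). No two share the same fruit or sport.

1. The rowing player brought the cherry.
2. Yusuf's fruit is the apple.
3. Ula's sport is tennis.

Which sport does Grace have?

With clues 1–3, archery and tennis are impossible for Grace's sport.
That leaves rowing.

rowing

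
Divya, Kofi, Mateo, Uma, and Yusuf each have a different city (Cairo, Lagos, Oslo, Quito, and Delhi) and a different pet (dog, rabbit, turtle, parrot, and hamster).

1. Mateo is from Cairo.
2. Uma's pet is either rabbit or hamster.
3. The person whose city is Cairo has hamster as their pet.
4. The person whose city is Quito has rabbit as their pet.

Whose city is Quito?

Clue 1 rules out Mateo for the one with city Quito.
With clues 1–4, Divya, Kofi, and Yusuf are impossible for the one with city Quito.
That leaves Uma.

Uma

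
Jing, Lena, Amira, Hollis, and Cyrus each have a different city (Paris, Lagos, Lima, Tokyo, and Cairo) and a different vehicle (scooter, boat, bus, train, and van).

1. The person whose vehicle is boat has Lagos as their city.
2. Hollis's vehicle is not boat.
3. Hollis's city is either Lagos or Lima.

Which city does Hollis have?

With clues 1–2, Lagos is impossible for Hollis's city.
With clues 1–3, Cairo, Paris, and Tokyo are impossible for Hollis's city.
That leaves Lima.

Lima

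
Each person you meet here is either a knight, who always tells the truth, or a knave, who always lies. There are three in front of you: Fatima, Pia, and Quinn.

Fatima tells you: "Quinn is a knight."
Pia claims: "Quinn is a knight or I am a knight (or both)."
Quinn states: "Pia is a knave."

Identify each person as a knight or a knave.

Fatima: knave, Pia: knight, Quinn: knave

Consider Fatima. Suppose Fatima is a knight.
Then no assignment of the remaining roles makes every statement match its speaker's type — contradiction.
So Fatima is a knave.
Consider Pia. Suppose Pia is a knave.
Then no assignment of the remaining roles makes every statement match its speaker's type — contradiction.
So Pia is a knight.
With that fixed, Quinn's statement is false, so Quinn is a knave.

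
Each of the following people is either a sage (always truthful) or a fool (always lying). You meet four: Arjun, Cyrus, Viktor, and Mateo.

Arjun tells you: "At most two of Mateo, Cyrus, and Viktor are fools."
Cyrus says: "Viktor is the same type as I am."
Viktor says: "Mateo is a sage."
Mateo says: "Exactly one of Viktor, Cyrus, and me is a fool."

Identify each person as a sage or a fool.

Consider Arjun. Suppose Arjun is a fool.
Then no assignment of the remaining roles makes every statement match its speaker's type — contradiction.
So Arjun is a sage.
Consider Cyrus. Suppose Cyrus is a sage.
Then no assignment of the remaining roles makes every statement match its speaker's type — contradiction.
So Cyrus is a fool.
Consider Viktor. Suppose Viktor is a fool.
Then Cyrus's statement comes out true, contradicting Cyrus being a fool.
So Viktor is a sage.
Consider Mateo. Suppose Mateo is a fool.
Then Viktor's statement comes out false, contradicting Viktor being a sage.
So Mateo is a sage.

Arjun: sage, Cyrus: fool, Viktor: sage, Mateo: sage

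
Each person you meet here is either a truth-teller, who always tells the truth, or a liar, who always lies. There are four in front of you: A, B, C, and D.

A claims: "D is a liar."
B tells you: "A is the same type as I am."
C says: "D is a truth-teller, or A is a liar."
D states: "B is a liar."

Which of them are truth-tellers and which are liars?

A: truth-teller, B: truth-teller, C: liar, D: liar

Consider A. Suppose A is a liar.
Then whichever role B has, B's statement has the wrong truth value — contradiction.
So A is a truth-teller.
Consider B. Suppose B is a liar.
Then no assignment of the remaining roles makes every statement match its speaker's type — contradiction.
So B is a truth-teller.
With that fixed, D's statement is false, so D is a liar.
With that fixed, C's statement is false, so C is a liar.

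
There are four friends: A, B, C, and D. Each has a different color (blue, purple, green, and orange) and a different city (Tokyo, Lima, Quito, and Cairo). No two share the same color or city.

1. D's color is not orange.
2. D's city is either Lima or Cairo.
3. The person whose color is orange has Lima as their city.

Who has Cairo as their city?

With clues 1–3, A, B, and C are impossible for the one with city Cairo.
That leaves D.

D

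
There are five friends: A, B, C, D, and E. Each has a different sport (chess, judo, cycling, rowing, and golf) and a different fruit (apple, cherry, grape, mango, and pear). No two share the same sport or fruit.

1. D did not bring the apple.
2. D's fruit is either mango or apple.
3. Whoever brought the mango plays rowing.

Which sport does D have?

rowing

With clues 1–3, chess, cycling, golf, and judo are impossible for D's sport.
That leaves rowing.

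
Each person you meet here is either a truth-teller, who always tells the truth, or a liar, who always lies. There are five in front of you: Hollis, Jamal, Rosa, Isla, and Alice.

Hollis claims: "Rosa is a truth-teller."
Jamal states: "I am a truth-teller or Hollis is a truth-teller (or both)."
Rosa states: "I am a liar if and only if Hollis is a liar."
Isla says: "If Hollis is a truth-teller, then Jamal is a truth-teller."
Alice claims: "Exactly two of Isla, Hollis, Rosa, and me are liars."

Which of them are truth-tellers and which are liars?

Consider Hollis. Suppose Hollis is a liar.
Then whichever role Rosa has, Rosa's statement has the wrong truth value — contradiction.
So Hollis is a truth-teller.
With that fixed, Jamal's statement is true, so Jamal is a truth-teller.
With that fixed, Isla's statement is true, so Isla is a truth-teller.
Consider Rosa. Suppose Rosa is a liar.
Then Hollis's statement comes out false, contradicting Hollis being a truth-teller.
So Rosa is a truth-teller.
With that fixed, Alice's statement is false, so Alice is a liar.

Hollis: truth-teller, Jamal: truth-teller, Rosa: truth-teller, Isla: truth-teller, Alice: liar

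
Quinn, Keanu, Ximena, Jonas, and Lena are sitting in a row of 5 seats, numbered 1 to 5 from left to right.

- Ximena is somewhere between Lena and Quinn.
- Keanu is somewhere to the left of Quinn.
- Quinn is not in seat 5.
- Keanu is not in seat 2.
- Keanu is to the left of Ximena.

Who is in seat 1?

With clue 1, Ximena is ruled out for seat 1.
With clues 1–2, Quinn is ruled out for seat 1.
With clues 1–4, Jonas is ruled out for seat 1.
With clues 1–5, Lena is ruled out for seat 1.
So seat 1 is Keanu.

Keanu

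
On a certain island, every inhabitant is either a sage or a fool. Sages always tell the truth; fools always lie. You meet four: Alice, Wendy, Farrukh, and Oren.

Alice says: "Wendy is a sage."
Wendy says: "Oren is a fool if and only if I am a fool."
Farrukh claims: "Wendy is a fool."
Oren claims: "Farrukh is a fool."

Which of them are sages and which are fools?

Consider Alice. Suppose Alice is a fool.
Then no assignment of the remaining roles makes every statement match its speaker's type — contradiction.
So Alice is a sage.
Consider Wendy. Suppose Wendy is a fool.
Then Alice's statement comes out false, contradicting Alice being a sage.
So Wendy is a sage.
With that fixed, Farrukh's statement is false, so Farrukh is a fool.
With that fixed, Oren's statement is true, so Oren is a sage.

Alice: sage, Wendy: sage, Farrukh: fool, Oren: sage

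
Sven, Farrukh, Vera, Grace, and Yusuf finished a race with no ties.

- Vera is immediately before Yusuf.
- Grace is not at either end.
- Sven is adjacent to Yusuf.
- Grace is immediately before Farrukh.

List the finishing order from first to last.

Vera, Yusuf, Sven, Grace, Farrukh

From clue 1: Vera is in {1,2,3,4}.
From clues 1–2: Grace is in {2,3,4}.
From clues 1–3: Sven is in {3,5}.
From clues 1–4: Vera → place 1, Yusuf → place 2, Sven → place 3, Grace → place 4, Farrukh → place 5.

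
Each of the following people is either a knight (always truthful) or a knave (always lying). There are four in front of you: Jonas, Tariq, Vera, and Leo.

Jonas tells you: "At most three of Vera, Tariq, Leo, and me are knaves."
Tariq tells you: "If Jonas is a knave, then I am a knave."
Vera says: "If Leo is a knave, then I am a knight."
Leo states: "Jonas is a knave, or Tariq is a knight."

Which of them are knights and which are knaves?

Consider Jonas. Suppose Jonas is a knave.
Then whichever role Tariq has, Tariq's statement has the wrong truth value — contradiction.
So Jonas is a knight.
With that fixed, Tariq's statement is true, so Tariq is a knight.
With that fixed, Leo's statement is true, so Leo is a knight.
With that fixed, Vera's statement is true, so Vera is a knight.

Jonas: knight, Tariq: knight, Vera: knight, Leo: knight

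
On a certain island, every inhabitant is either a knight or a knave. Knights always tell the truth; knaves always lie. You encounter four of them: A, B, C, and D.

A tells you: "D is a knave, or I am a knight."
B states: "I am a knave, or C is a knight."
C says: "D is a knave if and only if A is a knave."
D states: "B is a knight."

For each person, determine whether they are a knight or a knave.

A: knight, B: knight, C: knight, D: knight

Consider A. Suppose A is a knave.
Then no assignment of the remaining roles makes every statement match its speaker's type — contradiction.
So A is a knight.
Consider B. Suppose B is a knave.
Then B's own statement would have to be false, but it can't be — contradiction.
So B is a knight.
With that fixed, D's statement is true, so D is a knight.
With that fixed, C's statement is true, so C is a knight.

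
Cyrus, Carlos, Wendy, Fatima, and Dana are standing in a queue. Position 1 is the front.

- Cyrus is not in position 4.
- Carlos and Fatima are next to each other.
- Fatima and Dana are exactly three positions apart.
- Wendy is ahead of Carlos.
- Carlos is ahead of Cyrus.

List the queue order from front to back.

Dana, Wendy, Carlos, Fatima, Cyrus

From clue 1: Cyrus is in {1,2,3,5}.
From clues 1–4: Fatima is in {4,5}.
From clues 1–5: Dana → position 1, Wendy → position 2, Carlos → position 3, Fatima → position 4, Cyrus → position 5.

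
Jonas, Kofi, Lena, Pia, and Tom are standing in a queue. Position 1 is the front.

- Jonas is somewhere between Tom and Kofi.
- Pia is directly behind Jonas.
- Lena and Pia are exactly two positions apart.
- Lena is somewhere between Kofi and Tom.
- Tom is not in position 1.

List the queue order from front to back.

From clue 1: Jonas is in {2,3,4}.
From clues 1–2: Jonas is in {2,3}.
From clues 1–4: Lena → position 2, Jonas → position 3, Pia → position 4.
From clues 1–5: Kofi → position 1, Tom → position 5.

Kofi, Lena, Jonas, Pia, Tom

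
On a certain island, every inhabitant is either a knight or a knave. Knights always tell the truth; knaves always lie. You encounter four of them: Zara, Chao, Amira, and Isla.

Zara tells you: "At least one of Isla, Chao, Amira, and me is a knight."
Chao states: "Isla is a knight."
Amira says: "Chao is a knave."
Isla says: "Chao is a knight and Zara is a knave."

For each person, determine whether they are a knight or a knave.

Consider Zara. Suppose Zara is a knave.
Then no assignment of the remaining roles makes every statement match its speaker's type — contradiction.
So Zara is a knight.
With that fixed, Isla's statement is false, so Isla is a knave.
With that fixed, Chao's statement is false, so Chao is a knave.
With that fixed, Amira's statement is true, so Amira is a knight.

Zara: knight, Chao: knave, Amira: knight, Isla: knave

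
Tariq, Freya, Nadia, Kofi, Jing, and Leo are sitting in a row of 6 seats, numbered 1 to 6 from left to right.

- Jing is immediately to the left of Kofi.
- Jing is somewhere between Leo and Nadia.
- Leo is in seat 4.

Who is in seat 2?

Jing

With clues 1–2, Kofi is ruled out for seat 2.
With clues 1–3, Freya, Leo, Nadia, and Tariq are ruled out for seat 2.
So seat 2 is Jing.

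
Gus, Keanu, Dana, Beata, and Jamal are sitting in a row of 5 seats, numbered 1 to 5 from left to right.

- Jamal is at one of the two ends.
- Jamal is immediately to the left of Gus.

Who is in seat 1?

With clues 1–2, Beata, Dana, Gus, and Keanu are ruled out for seat 1.
So seat 1 is Jamal.

Jamal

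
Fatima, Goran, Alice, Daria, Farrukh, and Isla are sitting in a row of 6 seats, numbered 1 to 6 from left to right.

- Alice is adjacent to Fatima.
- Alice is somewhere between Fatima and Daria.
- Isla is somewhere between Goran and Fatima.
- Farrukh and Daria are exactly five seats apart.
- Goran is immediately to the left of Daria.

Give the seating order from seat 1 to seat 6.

From clues 1–2: Alice is in {2,3,4,5}.
From clues 1–4: Goran is in {2,5}.
From clues 1–5: Farrukh → seat 1, Fatima → seat 2, Alice → seat 3, Isla → seat 4, Goran → seat 5, Daria → seat 6.

Farrukh, Fatima, Alice, Isla, Goran, Daria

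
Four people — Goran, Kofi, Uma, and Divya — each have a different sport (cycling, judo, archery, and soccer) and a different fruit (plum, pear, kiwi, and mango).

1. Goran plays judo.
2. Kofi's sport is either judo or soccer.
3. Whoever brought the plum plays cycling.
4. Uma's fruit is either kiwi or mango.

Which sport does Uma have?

Clue 1 rules out judo for Uma's sport.
With clues 1–2, soccer is impossible for Uma's sport.
With clues 1–4, cycling is impossible for Uma's sport.
That leaves archery.

archery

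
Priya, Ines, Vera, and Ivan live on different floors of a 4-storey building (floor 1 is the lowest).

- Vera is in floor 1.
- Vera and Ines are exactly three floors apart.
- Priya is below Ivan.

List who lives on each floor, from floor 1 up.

Vera, Priya, Ivan, Ines

From clue 1: Vera → floor 1.
From clues 1–2: Ines → floor 4.
From clues 1–3: Priya → floor 2, Ivan → floor 3.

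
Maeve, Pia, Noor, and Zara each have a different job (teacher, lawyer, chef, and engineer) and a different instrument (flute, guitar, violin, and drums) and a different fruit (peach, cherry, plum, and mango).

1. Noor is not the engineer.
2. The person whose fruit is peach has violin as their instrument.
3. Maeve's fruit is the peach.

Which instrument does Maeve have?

violin

With clues 1–3, drums, flute, and guitar are impossible for Maeve's instrument.
That leaves violin.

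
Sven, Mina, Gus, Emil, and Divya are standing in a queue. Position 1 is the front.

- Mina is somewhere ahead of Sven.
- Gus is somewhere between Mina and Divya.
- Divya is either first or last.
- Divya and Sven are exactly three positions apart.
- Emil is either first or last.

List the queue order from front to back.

From clue 1: Sven is in {2,3,4,5}.
From clues 1–2: Gus is in {2,3,4}.
From clues 1–3: Divya is in {1,5}.
From clues 1–4: Sven is in {2,4}.
From clues 1–5: Divya → position 1, Gus → position 2, Mina → position 3, Sven → position 4, Emil → position 5.

Divya, Gus, Mina, Sven, Emil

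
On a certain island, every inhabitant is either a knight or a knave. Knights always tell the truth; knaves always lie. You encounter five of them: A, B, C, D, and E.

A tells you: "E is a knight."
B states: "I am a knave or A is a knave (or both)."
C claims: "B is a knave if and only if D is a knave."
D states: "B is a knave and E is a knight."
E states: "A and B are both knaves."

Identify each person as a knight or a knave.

A: knave, B: knight, C: knave, D: knave, E: knave

Consider A. Suppose A is a knight.
Then whichever role B has, B's statement has the wrong truth value — contradiction.
So A is a knave.
With that fixed, B's statement is true, so B is a knight.
With that fixed, D's statement is false, so D is a knave.
With that fixed, E's statement is false, so E is a knave.
With that fixed, C's statement is false, so C is a knave.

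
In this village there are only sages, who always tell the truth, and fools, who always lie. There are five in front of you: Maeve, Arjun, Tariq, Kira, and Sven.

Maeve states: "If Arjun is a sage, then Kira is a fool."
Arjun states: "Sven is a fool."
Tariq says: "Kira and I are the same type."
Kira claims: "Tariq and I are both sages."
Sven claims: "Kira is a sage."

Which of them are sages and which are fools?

Consider Maeve. Suppose Maeve is a fool.
Then no assignment of the remaining roles makes every statement match its speaker's type — contradiction.
So Maeve is a sage.
Consider Arjun. Suppose Arjun is a sage.
Then no assignment of the remaining roles makes every statement match its speaker's type — contradiction.
So Arjun is a fool.
Consider Tariq. Suppose Tariq is a fool.
Then no assignment of the remaining roles makes every statement match its speaker's type — contradiction.
So Tariq is a sage.
Consider Kira. Suppose Kira is a fool.
Then Tariq's statement comes out false, contradicting Tariq being a sage.
So Kira is a sage.
With that fixed, Sven's statement is true, so Sven is a sage.

Maeve: sage, Arjun: fool, Tariq: sage, Kira: sage, Sven: sage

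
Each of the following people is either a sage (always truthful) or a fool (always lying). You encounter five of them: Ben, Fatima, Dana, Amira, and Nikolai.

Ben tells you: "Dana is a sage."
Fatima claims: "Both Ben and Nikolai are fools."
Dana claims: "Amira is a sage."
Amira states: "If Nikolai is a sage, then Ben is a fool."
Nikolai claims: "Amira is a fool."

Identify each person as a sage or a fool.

Consider Ben. Suppose Ben is a fool.
Then no assignment of the remaining roles makes every statement match its speaker's type — contradiction.
So Ben is a sage.
With that fixed, Fatima's statement is false, so Fatima is a fool.
Consider Dana. Suppose Dana is a fool.
Then Ben's statement comes out false, contradicting Ben being a sage.
So Dana is a sage.
Consider Amira. Suppose Amira is a fool.
Then Dana's statement comes out false, contradicting Dana being a sage.
So Amira is a sage.
With that fixed, Nikolai's statement is false, so Nikolai is a fool.

Ben: sage, Fatima: fool, Dana: sage, Amira: sage, Nikolai: fool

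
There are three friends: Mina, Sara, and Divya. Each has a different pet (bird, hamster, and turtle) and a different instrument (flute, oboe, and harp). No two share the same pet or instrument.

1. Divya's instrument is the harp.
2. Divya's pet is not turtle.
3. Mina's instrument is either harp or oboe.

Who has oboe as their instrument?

Clue 1 rules out Divya for the one with instrument oboe.
With clues 1–3, Sara is impossible for the one with instrument oboe.
That leaves Mina.

Mina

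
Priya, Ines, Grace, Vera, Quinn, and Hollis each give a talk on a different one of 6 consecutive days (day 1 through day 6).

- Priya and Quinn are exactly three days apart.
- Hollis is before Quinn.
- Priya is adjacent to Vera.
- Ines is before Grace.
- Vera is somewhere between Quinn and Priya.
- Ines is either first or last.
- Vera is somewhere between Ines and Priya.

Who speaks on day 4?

With clues 1–2, Priya is ruled out for day 4.
With clues 1–6, Ines and Quinn are ruled out for day 4.
With clues 1–7, Hollis and Vera are ruled out for day 4.
So day 4 is Grace.

Grace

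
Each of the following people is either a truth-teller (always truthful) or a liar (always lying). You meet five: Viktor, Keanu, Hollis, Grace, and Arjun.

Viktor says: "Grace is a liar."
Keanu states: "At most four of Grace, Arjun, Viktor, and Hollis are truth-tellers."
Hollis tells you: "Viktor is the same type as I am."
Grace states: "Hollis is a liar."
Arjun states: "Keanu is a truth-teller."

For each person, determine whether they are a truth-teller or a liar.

Viktor: truth-teller, Keanu: truth-teller, Hollis: truth-teller, Grace: liar, Arjun: truth-teller

Regardless of anyone's role, Keanu's statement is true, so Keanu is a truth-teller.
With that fixed, Arjun's statement is true, so Arjun is a truth-teller.
Consider Viktor. Suppose Viktor is a liar.
Then whichever role Hollis has, Hollis's statement has the wrong truth value — contradiction.
So Viktor is a truth-teller.
Consider Hollis. Suppose Hollis is a liar.
Then no assignment of the remaining roles makes every statement match its speaker's type — contradiction.
So Hollis is a truth-teller.
With that fixed, Grace's statement is false, so Grace is a liar.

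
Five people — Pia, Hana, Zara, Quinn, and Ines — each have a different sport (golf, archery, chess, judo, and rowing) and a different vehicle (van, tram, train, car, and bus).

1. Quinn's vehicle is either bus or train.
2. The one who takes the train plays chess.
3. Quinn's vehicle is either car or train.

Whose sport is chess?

With clues 1–3, Hana, Ines, Pia, and Zara are impossible for the one with sport chess.
That leaves Quinn.

Quinn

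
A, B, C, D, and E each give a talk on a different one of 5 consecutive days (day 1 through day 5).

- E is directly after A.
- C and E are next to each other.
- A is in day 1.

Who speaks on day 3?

With clues 1–2, B and D are ruled out for day 3.
With clues 1–3, A and E are ruled out for day 3.
So day 3 is C.

C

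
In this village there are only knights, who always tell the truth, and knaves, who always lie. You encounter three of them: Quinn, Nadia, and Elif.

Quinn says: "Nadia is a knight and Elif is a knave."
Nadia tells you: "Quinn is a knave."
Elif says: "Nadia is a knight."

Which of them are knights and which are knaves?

Quinn: knave, Nadia: knight, Elif: knight

Consider Quinn. Suppose Quinn is a knight.
Then no assignment of the remaining roles makes every statement match its speaker's type — contradiction.
So Quinn is a knave.
With that fixed, Nadia's statement is true, so Nadia is a knight.
With that fixed, Elif's statement is true, so Elif is a knight.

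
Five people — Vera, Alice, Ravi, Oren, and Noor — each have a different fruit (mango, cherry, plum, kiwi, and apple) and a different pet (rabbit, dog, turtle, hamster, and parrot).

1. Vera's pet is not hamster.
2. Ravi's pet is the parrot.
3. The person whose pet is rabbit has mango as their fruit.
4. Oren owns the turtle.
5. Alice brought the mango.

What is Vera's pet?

Clue 1 rules out hamster for Vera's pet.
With clues 1–2, parrot is impossible for Vera's pet.
With clues 1–4, turtle is impossible for Vera's pet.
With clues 1–5, rabbit is impossible for Vera's pet.
That leaves dog.

dog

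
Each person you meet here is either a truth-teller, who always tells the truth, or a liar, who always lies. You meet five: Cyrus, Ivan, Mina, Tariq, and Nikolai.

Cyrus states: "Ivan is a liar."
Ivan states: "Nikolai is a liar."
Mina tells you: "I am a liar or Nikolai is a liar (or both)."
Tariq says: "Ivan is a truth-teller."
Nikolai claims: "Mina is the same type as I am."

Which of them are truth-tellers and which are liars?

Cyrus: liar, Ivan: truth-teller, Mina: truth-teller, Tariq: truth-teller, Nikolai: liar

Consider Cyrus. Suppose Cyrus is a truth-teller.
Then no assignment of the remaining roles makes every statement match its speaker's type — contradiction.
So Cyrus is a liar.
Consider Ivan. Suppose Ivan is a liar.
Then Cyrus's statement comes out true, contradicting Cyrus being a liar.
So Ivan is a truth-teller.
With that fixed, Tariq's statement is true, so Tariq is a truth-teller.
Consider Mina. Suppose Mina is a liar.
Then Mina's own statement would have to be false, but it can't be — contradiction.
So Mina is a truth-teller.
Consider Nikolai. Suppose Nikolai is a truth-teller.
Then Ivan's statement comes out false, contradicting Ivan being a truth-teller.
So Nikolai is a liar.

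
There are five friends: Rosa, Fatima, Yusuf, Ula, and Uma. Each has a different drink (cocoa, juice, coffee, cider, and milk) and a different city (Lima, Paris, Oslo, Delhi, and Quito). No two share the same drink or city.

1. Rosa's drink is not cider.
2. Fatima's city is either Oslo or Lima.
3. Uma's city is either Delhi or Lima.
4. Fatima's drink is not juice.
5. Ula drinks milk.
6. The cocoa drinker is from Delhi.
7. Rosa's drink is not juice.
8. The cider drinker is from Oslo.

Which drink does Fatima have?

With clues 1–4, juice is impossible for Fatima's drink.
With clues 1–5, milk is impossible for Fatima's drink.
With clues 1–6, cocoa is impossible for Fatima's drink.
With clues 1–8, coffee is impossible for Fatima's drink.
That leaves cider.

cider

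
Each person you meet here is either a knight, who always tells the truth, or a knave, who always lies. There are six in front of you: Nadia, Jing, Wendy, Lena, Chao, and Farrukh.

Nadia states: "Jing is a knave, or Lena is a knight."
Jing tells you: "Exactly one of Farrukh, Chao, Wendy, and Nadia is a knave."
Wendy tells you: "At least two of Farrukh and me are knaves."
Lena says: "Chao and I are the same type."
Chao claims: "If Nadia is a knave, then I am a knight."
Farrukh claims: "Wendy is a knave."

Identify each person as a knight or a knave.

Nadia: knight, Jing: knight, Wendy: knave, Lena: knight, Chao: knight, Farrukh: knight

Consider Nadia. Suppose Nadia is a knave.
Then no assignment of the remaining roles makes every statement match its speaker's type — contradiction.
So Nadia is a knight.
With that fixed, Chao's statement is true, so Chao is a knight.
Consider Jing. Suppose Jing is a knave.
Then no assignment of the remaining roles makes every statement match its speaker's type — contradiction.
So Jing is a knight.
Consider Wendy. Suppose Wendy is a knight.
Then Wendy's own statement would have to be true, but it can't be — contradiction.
So Wendy is a knave.
With that fixed, Farrukh's statement is true, so Farrukh is a knight.
Consider Lena. Suppose Lena is a knave.
Then Nadia's statement comes out false, contradicting Nadia being a knight.
So Lena is a knight.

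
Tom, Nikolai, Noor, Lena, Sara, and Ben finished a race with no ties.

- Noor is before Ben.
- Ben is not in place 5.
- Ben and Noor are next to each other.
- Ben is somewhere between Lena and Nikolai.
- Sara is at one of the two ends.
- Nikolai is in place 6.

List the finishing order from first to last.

Sara, Lena, Noor, Ben, Tom, Nikolai

From clue 1: Noor is in {1,2,3,4,5}.
From clues 1–2: Ben is in {2,3,4,6}.
From clues 1–3: Noor is in {1,2,3,5}.
From clues 1–4: Noor is in {2,3}.
From clues 1–6: Sara → place 1, Lena → place 2, Noor → place 3, Ben → place 4, Tom → place 5, Nikolai → place 6.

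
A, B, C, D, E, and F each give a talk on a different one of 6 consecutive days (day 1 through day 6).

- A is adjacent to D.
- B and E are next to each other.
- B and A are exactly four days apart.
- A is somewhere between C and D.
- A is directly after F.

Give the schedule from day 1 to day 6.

From clues 1–3: A is in {1,2,5,6}.
From clues 1–4: A is in {2,5}.
From clues 1–5: B → day 1, E → day 2, C → day 3, F → day 4, A → day 5, D → day 6.

B, E, C, F, A, D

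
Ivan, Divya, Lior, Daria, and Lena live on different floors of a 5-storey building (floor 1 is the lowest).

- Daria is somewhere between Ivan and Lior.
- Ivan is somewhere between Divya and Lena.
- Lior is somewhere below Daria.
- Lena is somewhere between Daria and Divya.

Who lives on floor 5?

Divya

With clue 1, Daria is ruled out for floor 5.
With clues 1–2, Ivan is ruled out for floor 5.
With clues 1–3, Lior is ruled out for floor 5.
With clues 1–4, Lena is ruled out for floor 5.
So floor 5 is Divya.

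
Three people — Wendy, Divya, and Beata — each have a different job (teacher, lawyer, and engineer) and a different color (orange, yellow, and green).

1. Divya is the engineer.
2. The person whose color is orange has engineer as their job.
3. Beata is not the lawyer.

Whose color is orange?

Divya

With clues 1–2, Beata and Wendy are impossible for the one with color orange.
That leaves Divya.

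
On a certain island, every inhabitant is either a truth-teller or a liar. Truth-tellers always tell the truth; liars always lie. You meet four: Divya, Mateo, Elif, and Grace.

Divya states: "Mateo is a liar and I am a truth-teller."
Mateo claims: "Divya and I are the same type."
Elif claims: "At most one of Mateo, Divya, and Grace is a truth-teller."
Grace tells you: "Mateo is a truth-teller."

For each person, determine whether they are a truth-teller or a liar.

Divya: truth-teller, Mateo: liar, Elif: truth-teller, Grace: liar

Consider Divya. Suppose Divya is a liar.
Then whichever role Mateo has, Mateo's statement has the wrong truth value — contradiction.
So Divya is a truth-teller.
Consider Mateo. Suppose Mateo is a truth-teller.
Then Divya's statement comes out false, contradicting Divya being a truth-teller.
So Mateo is a liar.
With that fixed, Grace's statement is false, so Grace is a liar.
With that fixed, Elif's statement is true, so Elif is a truth-teller.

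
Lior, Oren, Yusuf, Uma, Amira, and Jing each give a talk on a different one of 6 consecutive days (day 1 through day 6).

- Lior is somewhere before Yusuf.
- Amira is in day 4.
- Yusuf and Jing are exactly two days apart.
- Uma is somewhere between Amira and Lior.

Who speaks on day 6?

With clue 1, Lior is ruled out for day 6.
With clues 1–2, Amira is ruled out for day 6.
With clues 1–3, Jing and Yusuf are ruled out for day 6.
With clues 1–4, Uma is ruled out for day 6.
So day 6 is Oren.

Oren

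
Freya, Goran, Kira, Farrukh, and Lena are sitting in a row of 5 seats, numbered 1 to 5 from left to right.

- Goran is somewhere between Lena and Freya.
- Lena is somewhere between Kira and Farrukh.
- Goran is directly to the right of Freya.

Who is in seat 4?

With clues 1–3, Farrukh, Freya, Goran, and Kira are ruled out for seat 4.
So seat 4 is Lena.

Lena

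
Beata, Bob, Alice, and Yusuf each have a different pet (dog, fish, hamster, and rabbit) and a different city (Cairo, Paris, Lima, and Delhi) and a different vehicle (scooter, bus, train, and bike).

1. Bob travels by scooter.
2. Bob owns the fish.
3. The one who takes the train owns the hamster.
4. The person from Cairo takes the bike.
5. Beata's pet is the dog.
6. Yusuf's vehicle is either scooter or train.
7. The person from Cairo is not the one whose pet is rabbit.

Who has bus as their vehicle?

Alice

Clue 1 rules out Bob for the one with vehicle bus.
With clues 1–6, Yusuf is impossible for the one with vehicle bus.
With clues 1–7, Beata is impossible for the one with vehicle bus.
That leaves Alice.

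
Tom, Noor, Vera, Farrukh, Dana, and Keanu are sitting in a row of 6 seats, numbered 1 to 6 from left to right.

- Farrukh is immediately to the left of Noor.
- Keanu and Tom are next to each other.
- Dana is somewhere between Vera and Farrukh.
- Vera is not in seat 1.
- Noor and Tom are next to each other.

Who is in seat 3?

Tom

With clues 1–3, Noor is ruled out for seat 3.
With clues 1–5, Dana, Farrukh, Keanu, and Vera are ruled out for seat 3.
So seat 3 is Tom.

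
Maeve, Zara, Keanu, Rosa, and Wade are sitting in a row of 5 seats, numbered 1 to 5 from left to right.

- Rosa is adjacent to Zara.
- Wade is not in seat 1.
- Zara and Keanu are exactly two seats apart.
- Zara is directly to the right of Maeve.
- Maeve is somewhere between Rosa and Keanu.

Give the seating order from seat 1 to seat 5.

Keanu, Maeve, Zara, Rosa, Wade

From clues 1–2: Wade is in {2,3,4,5}.
From clues 1–4: Wade → seat 5.
From clues 1–5: Keanu → seat 1, Maeve → seat 2, Zara → seat 3, Rosa → seat 4.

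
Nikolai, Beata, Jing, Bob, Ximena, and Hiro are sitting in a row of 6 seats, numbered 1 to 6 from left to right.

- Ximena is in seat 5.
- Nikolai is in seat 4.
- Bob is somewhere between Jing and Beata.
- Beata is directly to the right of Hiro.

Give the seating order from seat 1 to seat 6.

From clue 1: Ximena → seat 5.
From clues 1–2: Nikolai → seat 4.
From clues 1–3: Bob is in {2,3}.
From clues 1–4: Hiro → seat 1, Beata → seat 2, Bob → seat 3, Jing → seat 6.

Hiro, Beata, Bob, Nikolai, Ximena, Jing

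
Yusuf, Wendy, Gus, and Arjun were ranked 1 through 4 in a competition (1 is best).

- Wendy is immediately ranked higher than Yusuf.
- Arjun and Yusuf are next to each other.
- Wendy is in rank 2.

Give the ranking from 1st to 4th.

From clue 1: Yusuf is in {2,3,4}.
From clues 1–2: Yusuf is in {2,3}.
From clues 1–3: Gus → rank 1, Wendy → rank 2, Yusuf → rank 3, Arjun → rank 4.

Gus, Wendy, Yusuf, Arjun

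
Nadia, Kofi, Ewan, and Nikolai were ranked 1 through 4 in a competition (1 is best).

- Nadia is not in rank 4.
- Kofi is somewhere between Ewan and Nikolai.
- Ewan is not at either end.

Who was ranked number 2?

Ewan

With clues 1–3, Kofi, Nadia, and Nikolai are ruled out for rank 2.
So rank 2 is Ewan.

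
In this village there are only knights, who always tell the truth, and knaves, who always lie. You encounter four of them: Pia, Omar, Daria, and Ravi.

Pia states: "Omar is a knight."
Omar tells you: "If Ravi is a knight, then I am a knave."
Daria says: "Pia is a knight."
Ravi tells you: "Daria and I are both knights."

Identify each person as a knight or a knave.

Pia: knight, Omar: knight, Daria: knight, Ravi: knave

Consider Pia. Suppose Pia is a knave.
Then no assignment of the remaining roles makes every statement match its speaker's type — contradiction.
So Pia is a knight.
With that fixed, Daria's statement is true, so Daria is a knight.
Consider Omar. Suppose Omar is a knave.
Then Pia's statement comes out false, contradicting Pia being a knight.
So Omar is a knight.
Consider Ravi. Suppose Ravi is a knight.
Then Omar's statement comes out false, contradicting Omar being a knight.
So Ravi is a knave.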